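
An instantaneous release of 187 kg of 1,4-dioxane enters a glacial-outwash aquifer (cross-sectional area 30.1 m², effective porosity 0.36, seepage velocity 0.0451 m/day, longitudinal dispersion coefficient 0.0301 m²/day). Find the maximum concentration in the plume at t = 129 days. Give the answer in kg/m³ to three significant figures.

The peak of an instantaneous 1D plume sits at x = vt; there the Gaussian factor is 1 and C_max = M/(n_e·A·√(4πDt)), where n_e·A is the pore area the mass is dissolved in.
√(4πDt) = √(4π × 0.0301 × 129) = 6.985 m, so C_max = 187/(0.36 × 30.1 × 6.985) = 2.47 kg/m³.

2.47 kg/m³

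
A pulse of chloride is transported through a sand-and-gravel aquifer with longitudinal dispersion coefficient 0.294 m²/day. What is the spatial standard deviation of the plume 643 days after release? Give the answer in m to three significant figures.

Dispersive spreading gives a Gaussian with σ² = 2Dt; advection only shifts the center.
σ = √(2 × 0.294 × 643) = 19.4 m.

19.4 m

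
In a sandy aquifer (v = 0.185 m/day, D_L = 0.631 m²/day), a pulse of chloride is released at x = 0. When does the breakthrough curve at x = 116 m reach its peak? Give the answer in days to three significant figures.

609 days

For the 1D instantaneous-source solution, setting ∂C/∂t = 0 at fixed x gives v²t² + 2Dt − x² = 0, so t = (√(D² + v²x²) − D)/v².
√(D² + v²x²) = √(0.631² + 0.185² × 116²) = 21.47; v² = 0.034225.
t = (21.47 − 0.631)/0.034225 = 609 days (vs. the pure-advection estimate x/v = 627 d).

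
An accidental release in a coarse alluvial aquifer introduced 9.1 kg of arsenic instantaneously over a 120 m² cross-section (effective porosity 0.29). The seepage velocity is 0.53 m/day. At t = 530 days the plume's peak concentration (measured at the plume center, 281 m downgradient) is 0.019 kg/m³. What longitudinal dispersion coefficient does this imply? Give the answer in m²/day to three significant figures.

0.0284 m²/day

At the plume center C_max = M/(n_e·A·√(4πDt)), so D = M²/(4πt·(n_e·A·C_max)²).
n_e·A·C_max = 0.29 × 120 × 0.019 = 0.6612 kg/m.
D = 9.1²/(4π × 530 × 0.6612²) = 0.0284 m²/day.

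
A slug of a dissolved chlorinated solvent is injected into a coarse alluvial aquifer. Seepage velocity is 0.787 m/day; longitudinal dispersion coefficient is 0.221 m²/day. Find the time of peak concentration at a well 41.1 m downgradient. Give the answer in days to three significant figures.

51.9 days

For the 1D instantaneous-source solution, setting ∂C/∂t = 0 at fixed x gives v²t² + 2Dt − x² = 0, so t = (√(D² + v²x²) − D)/v².
√(D² + v²x²) = √(0.221² + 0.787² × 41.1²) = 32.35; v² = 0.619369.
t = (32.35 − 0.221)/0.619369 = 51.9 days (vs. the pure-advection estimate x/v = 52.2 d).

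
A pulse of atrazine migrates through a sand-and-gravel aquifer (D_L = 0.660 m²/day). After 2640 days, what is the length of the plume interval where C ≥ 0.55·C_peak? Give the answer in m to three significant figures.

129 m

The plume is Gaussian with σ = √(2Dt) = √(2 × 0.660 × 2640) = 59.03 m.
C/C_peak = exp(−Δx²/(2σ²)) = 0.55 ⇒ Δx = σ·√(−2 ln 0.55) = 59.03 × 1.093 = 64.52 m.
Width = 2Δx = 129 m.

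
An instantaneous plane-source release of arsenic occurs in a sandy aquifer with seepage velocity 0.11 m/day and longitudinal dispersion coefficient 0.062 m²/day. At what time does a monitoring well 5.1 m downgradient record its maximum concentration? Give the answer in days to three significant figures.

41.5 days

For the 1D instantaneous-source solution, setting ∂C/∂t = 0 at fixed x gives v²t² + 2Dt − x² = 0, so t = (√(D² + v²x²) − D)/v².
√(D² + v²x²) = √(0.062² + 0.11² × 5.1²) = 0.5644; v² = 0.0121.
t = (0.5644 − 0.062)/0.0121 = 41.5 days (vs. the pure-advection estimate x/v = 46.4 d).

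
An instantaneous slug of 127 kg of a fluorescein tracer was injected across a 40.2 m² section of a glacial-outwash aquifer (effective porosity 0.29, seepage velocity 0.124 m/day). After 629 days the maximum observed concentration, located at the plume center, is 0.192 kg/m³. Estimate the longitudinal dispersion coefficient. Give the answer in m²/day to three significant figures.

At the plume center C_max = M/(n_e·A·√(4πDt)), so D = M²/(4πt·(n_e·A·C_max)²).
n_e·A·C_max = 0.29 × 40.2 × 0.192 = 2.238 kg/m.
D = 127²/(4π × 629 × 2.238²) = 0.407 m²/day.

0.407 m²/day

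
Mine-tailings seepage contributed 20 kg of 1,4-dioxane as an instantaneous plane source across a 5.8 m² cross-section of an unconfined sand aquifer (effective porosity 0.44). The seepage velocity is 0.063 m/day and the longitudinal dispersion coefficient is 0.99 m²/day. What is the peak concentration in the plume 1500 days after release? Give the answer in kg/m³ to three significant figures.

The peak of an instantaneous 1D plume sits at x = vt; there the Gaussian factor is 1 and C_max = M/(n_e·A·√(4πDt)), where n_e·A is the pore area the mass is dissolved in.
√(4πDt) = √(4π × 0.99 × 1500) = 136.6 m, so C_max = 20/(0.44 × 5.8 × 136.6) = 0.0574 kg/m³.

0.0574 kg/m³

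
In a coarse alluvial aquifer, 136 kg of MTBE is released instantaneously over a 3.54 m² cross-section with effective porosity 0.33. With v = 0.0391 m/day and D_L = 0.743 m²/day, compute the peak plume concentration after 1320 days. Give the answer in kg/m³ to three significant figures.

The peak of an instantaneous 1D plume sits at x = vt; there the Gaussian factor is 1 and C_max = M/(n_e·A·√(4πDt)), where n_e·A is the pore area the mass is dissolved in.
√(4πDt) = √(4π × 0.743 × 1320) = 111.0 m, so C_max = 136/(0.33 × 3.54 × 111.0) = 1.05 kg/m³.

1.05 kg/m³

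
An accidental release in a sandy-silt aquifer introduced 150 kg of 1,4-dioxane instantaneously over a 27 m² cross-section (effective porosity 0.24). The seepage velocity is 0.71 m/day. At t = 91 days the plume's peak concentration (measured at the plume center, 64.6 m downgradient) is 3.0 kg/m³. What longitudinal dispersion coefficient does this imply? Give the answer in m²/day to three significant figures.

At the plume center C_max = M/(n_e·A·√(4πDt)), so D = M²/(4πt·(n_e·A·C_max)²).
n_e·A·C_max = 0.24 × 27 × 3.0 = 19.44 kg/m.
D = 150²/(4π × 91 × 19.44²) = 0.0521 m²/day.

0.0521 m²/day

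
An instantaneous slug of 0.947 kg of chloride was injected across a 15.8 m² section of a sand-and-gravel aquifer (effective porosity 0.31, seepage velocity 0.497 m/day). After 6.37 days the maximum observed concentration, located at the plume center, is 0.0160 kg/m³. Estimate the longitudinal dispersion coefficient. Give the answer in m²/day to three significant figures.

At the plume center C_max = M/(n_e·A·√(4πDt)), so D = M²/(4πt·(n_e·A·C_max)²).
n_e·A·C_max = 0.31 × 15.8 × 0.0160 = 0.07837 kg/m.
D = 0.947²/(4π × 6.37 × 0.07837²) = 1.82 m²/day.

1.82 m²/day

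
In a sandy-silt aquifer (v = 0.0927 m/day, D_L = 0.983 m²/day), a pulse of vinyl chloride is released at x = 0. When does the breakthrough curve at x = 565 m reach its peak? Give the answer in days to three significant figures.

For the 1D instantaneous-source solution, setting ∂C/∂t = 0 at fixed x gives v²t² + 2Dt − x² = 0, so t = (√(D² + v²x²) − D)/v².
√(D² + v²x²) = √(0.983² + 0.0927² × 565²) = 52.38; v² = 0.00859329.
t = (52.38 − 0.983)/0.00859329 = 5980 days (vs. the pure-advection estimate x/v = 6090 d).

5980 days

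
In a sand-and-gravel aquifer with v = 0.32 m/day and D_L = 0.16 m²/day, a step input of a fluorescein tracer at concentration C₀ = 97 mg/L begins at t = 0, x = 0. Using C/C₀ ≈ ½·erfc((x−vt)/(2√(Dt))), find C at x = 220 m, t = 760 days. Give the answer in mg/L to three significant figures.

90.4 mg/L

For a continuous step input, C/C₀ ≈ ½·erfc((x−vt)/(2√(Dt))).
vt = 0.32 × 760 = 243.2 m and 2√(Dt) = 2√(0.16 × 760) = 22.05 m.
Argument (x−vt)/(2√(Dt)) = (220 − 243.2)/22.05 = -1.052; ½·erfc(-1.052) = 0.9316.
C = 97 × 0.9316 = 90.4 mg/L.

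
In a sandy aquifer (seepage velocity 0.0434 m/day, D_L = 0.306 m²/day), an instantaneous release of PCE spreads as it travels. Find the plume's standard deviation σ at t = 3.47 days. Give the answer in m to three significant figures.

1.46 m

Dispersive spreading gives a Gaussian with σ² = 2Dt; advection only shifts the center.
σ = √(2 × 0.306 × 3.47) = 1.46 m.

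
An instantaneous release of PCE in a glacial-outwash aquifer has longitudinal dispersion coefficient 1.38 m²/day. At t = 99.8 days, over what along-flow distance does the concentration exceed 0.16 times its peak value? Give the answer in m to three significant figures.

The plume is Gaussian with σ = √(2Dt) = √(2 × 1.38 × 99.8) = 16.60 m.
C/C_peak = exp(−Δx²/(2σ²)) = 0.16 ⇒ Δx = σ·√(−2 ln 0.16) = 16.60 × 1.914 = 31.77 m.
Width = 2Δx = 63.5 m.

63.5 m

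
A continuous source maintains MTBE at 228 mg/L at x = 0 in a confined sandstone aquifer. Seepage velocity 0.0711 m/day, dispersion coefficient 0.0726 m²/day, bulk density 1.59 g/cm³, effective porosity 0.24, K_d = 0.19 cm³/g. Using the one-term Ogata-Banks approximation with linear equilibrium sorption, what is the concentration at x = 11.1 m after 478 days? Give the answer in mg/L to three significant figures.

Retardation factor R = 1 + ρ_b·K_d/n = 1 + 1.59 × 0.19/0.24 = 2.259.
Sorption retards both mechanisms: v_R = v/R = 0.03147 m/day, D_R = D/R = 0.03214 m²/day.
v_R·t = 0.03147 × 478 = 15.04266 m; 2√(D_R t) = 7.839 m; argument = (11.1 − 15.04266)/7.839 = -0.5030.
C = C₀ × ½·erfc(-0.5030) = 228 × 0.7616 = 174 mg/L.

174 mg/L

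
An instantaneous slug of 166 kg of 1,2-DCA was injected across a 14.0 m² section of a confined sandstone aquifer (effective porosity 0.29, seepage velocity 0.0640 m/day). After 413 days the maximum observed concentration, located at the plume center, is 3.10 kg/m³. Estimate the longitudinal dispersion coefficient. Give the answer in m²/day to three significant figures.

At the plume center C_max = M/(n_e·A·√(4πDt)), so D = M²/(4πt·(n_e·A·C_max)²).
n_e·A·C_max = 0.29 × 14.0 × 3.10 = 12.59 kg/m.
D = 166²/(4π × 413 × 12.59²) = 0.0335 m²/day.

0.0335 m²/day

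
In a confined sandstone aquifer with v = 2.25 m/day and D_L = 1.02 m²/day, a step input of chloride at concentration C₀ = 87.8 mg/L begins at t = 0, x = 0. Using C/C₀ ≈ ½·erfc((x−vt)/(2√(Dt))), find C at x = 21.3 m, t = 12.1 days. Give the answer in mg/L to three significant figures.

77.6 mg/L

For a continuous step input, C/C₀ ≈ ½·erfc((x−vt)/(2√(Dt))).
vt = 2.25 × 12.1 = 27.225 m and 2√(Dt) = 2√(1.02 × 12.1) = 7.026 m.
Argument (x−vt)/(2√(Dt)) = (21.3 − 27.225)/7.026 = -0.8433; ½·erfc(-0.8433) = 0.8835.
C = 87.8 × 0.8835 = 77.6 mg/L.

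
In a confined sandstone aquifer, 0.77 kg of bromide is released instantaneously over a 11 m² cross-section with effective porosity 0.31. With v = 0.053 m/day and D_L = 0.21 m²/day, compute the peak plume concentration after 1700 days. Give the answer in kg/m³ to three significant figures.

The peak of an instantaneous 1D plume sits at x = vt; there the Gaussian factor is 1 and C_max = M/(n_e·A·√(4πDt)), where n_e·A is the pore area the mass is dissolved in.
√(4πDt) = √(4π × 0.21 × 1700) = 66.98 m, so C_max = 0.77/(0.31 × 11 × 66.98) = 0.00337 kg/m³.

0.00337 kg/m³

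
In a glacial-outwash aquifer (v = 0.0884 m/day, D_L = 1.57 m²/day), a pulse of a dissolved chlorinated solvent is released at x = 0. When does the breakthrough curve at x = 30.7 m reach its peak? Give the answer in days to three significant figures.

200 days

For the 1D instantaneous-source solution, setting ∂C/∂t = 0 at fixed x gives v²t² + 2Dt − x² = 0, so t = (√(D² + v²x²) − D)/v².
√(D² + v²x²) = √(1.57² + 0.0884² × 30.7²) = 3.135; v² = 0.00781456.
t = (3.135 − 1.57)/0.00781456 = 200 days (vs. the pure-advection estimate x/v = 347 d).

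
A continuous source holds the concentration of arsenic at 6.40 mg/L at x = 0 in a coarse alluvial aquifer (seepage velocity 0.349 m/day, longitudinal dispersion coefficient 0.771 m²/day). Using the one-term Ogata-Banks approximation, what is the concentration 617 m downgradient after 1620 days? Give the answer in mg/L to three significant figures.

0.965 mg/L

For a continuous step input, C/C₀ ≈ ½·erfc((x−vt)/(2√(Dt))).
vt = 0.349 × 1620 = 565.38 m and 2√(Dt) = 2√(0.771 × 1620) = 70.68 m.
Argument (x−vt)/(2√(Dt)) = (617 − 565.38)/70.68 = 0.7303; ½·erfc(0.7303) = 0.1508.
C = 6.40 × 0.1508 = 0.965 mg/L.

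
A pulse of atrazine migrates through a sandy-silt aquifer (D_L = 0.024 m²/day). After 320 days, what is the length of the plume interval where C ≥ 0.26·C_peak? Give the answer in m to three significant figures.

12.9 m

The plume is Gaussian with σ = √(2Dt) = √(2 × 0.024 × 320) = 3.919 m.
C/C_peak = exp(−Δx²/(2σ²)) = 0.26 ⇒ Δx = σ·√(−2 ln 0.26) = 3.919 × 1.641 = 6.431 m.
Width = 2Δx = 12.9 m.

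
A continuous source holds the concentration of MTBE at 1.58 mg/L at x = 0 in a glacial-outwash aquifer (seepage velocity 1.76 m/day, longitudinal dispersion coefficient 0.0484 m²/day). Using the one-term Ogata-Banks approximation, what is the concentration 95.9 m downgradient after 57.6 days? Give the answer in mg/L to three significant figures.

For a continuous step input, C/C₀ ≈ ½·erfc((x−vt)/(2√(Dt))).
vt = 1.76 × 57.6 = 101.376 m and 2√(Dt) = 2√(0.0484 × 57.6) = 3.339 m.
Argument (x−vt)/(2√(Dt)) = (95.9 − 101.376)/3.339 = -1.640; ½·erfc(-1.640) = 0.9898.
C = 1.58 × 0.9898 = 1.56 mg/L.

1.56 mg/L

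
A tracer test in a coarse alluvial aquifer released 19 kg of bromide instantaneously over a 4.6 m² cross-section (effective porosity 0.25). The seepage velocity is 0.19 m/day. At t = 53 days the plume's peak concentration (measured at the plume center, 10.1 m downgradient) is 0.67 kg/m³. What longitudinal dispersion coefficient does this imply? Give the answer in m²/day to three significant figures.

At the plume center C_max = M/(n_e·A·√(4πDt)), so D = M²/(4πt·(n_e·A·C_max)²).
n_e·A·C_max = 0.25 × 4.6 × 0.67 = 0.7705 kg/m.
D = 19²/(4π × 53 × 0.7705²) = 0.913 m²/day.

0.913 m²/day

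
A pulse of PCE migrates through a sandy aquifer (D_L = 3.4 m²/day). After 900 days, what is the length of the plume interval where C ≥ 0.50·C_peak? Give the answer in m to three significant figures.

The plume is Gaussian with σ = √(2Dt) = √(2 × 3.4 × 900) = 78.23 m.
C/C_peak = exp(−Δx²/(2σ²)) = 0.50 ⇒ Δx = σ·√(−2 ln 0.50) = 78.23 × 1.177 = 92.08 m.
Width = 2Δx = 184 m.

184 m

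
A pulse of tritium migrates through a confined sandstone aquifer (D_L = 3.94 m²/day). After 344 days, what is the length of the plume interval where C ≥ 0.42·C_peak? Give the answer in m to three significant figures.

The plume is Gaussian with σ = √(2Dt) = √(2 × 3.94 × 344) = 52.06 m.
C/C_peak = exp(−Δx²/(2σ²)) = 0.42 ⇒ Δx = σ·√(−2 ln 0.42) = 52.06 × 1.317 = 68.56 m.
Width = 2Δx = 137 m.

137 m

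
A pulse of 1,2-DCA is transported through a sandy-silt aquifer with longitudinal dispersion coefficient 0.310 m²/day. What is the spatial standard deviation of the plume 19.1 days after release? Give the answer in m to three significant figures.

Dispersive spreading gives a Gaussian with σ² = 2Dt; advection only shifts the center.
σ = √(2 × 0.310 × 19.1) = 3.44 m.

3.44 m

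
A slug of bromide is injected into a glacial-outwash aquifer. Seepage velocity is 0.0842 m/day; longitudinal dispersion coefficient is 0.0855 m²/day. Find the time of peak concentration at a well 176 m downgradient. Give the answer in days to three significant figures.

For the 1D instantaneous-source solution, setting ∂C/∂t = 0 at fixed x gives v²t² + 2Dt − x² = 0, so t = (√(D² + v²x²) − D)/v².
√(D² + v²x²) = √(0.0855² + 0.0842² × 176²) = 14.82; v² = 0.00708964.
t = (14.82 − 0.0855)/0.00708964 = 2080 days (vs. the pure-advection estimate x/v = 2090 d).

2080 days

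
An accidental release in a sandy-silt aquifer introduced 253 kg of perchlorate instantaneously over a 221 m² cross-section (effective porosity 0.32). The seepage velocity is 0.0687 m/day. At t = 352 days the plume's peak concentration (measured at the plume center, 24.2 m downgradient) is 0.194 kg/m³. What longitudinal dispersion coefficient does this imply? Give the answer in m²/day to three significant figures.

At the plume center C_max = M/(n_e·A·√(4πDt)), so D = M²/(4πt·(n_e·A·C_max)²).
n_e·A·C_max = 0.32 × 221 × 0.194 = 13.72 kg/m.
D = 253²/(4π × 352 × 13.72²) = 0.0769 m²/day.

0.0769 m²/day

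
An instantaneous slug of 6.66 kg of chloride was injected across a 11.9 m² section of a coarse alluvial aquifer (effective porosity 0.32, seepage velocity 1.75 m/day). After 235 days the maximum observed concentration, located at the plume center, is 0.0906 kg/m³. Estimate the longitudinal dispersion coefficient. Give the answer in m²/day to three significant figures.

At the plume center C_max = M/(n_e·A·√(4πDt)), so D = M²/(4πt·(n_e·A·C_max)²).
n_e·A·C_max = 0.32 × 11.9 × 0.0906 = 0.3450 kg/m.
D = 6.66²/(4π × 235 × 0.3450²) = 0.126 m²/day.

0.126 m²/day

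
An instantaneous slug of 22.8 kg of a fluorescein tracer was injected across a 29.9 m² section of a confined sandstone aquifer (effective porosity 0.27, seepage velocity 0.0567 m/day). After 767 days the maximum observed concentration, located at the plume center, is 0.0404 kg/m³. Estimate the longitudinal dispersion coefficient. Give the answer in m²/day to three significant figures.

At the plume center C_max = M/(n_e·A·√(4πDt)), so D = M²/(4πt·(n_e·A·C_max)²).
n_e·A·C_max = 0.27 × 29.9 × 0.0404 = 0.3261 kg/m.
D = 22.8²/(4π × 767 × 0.3261²) = 0.507 m²/day.

0.507 m²/day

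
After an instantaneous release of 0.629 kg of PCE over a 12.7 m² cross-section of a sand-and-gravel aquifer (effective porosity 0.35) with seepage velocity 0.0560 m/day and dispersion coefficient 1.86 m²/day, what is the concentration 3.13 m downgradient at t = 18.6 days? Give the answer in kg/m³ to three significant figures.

For an instantaneous plane source, C(x,t) = M/(n_e·A·√(4πDt)) · exp(−(x−vt)²/(4Dt)), with n_e·A the pore (flow) area.
Plume center vt = 0.0560 × 18.6 = 1.0416 m, so the well at 3.13 m is 2.0884 m downgradient of the peak.
√(4πDt) = 20.85 m, giving peak height M/(n_e·A·√(4πDt)) = 0.629/(0.35 × 12.7 × 20.85) = 0.006787 kg/m³.
(x−vt)²/(4Dt) = (2.0884)²/(4 × 1.86 × 18.6) = 0.03152; exp(−0.03152) = 0.9690.
C = 0.006787 × 0.9690 = 0.00658 kg/m³.

0.00658 kg/m³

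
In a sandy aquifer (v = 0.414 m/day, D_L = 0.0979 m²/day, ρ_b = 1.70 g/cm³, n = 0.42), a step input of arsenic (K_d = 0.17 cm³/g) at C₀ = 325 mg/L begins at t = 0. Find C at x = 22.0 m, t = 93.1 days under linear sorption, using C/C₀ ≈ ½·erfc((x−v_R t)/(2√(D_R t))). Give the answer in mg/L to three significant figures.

195 mg/L

Retardation factor R = 1 + ρ_b·K_d/n = 1 + 1.70 × 0.17/0.42 = 1.688.
Sorption retards both mechanisms: v_R = v/R = 0.2453 m/day, D_R = D/R = 0.05800 m²/day.
v_R·t = 0.2453 × 93.1 = 22.83743 m; 2√(D_R t) = 4.647 m; argument = (22.0 − 22.83743)/4.647 = -0.1802.
C = C₀ × ½·erfc(-0.1802) = 325 × 0.6006 = 195 mg/L.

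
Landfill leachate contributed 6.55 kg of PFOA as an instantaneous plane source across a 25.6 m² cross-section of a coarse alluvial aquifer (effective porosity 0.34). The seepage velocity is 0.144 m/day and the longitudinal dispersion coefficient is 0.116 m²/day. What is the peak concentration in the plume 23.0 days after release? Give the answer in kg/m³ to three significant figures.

0.130 kg/m³

The peak of an instantaneous 1D plume sits at x = vt; there the Gaussian factor is 1 and C_max = M/(n_e·A·√(4πDt)), where n_e·A is the pore area the mass is dissolved in.
√(4πDt) = √(4π × 0.116 × 23.0) = 5.790 m, so C_max = 6.55/(0.34 × 25.6 × 5.790) = 0.130 kg/m³.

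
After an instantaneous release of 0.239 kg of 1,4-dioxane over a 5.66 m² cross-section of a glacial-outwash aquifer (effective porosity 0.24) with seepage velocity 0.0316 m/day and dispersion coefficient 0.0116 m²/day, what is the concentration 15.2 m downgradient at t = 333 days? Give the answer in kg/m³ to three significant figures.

0.00613 kg/m³

For an instantaneous plane source, C(x,t) = M/(n_e·A·√(4πDt)) · exp(−(x−vt)²/(4Dt)), with n_e·A the pore (flow) area.
Plume center vt = 0.0316 × 333 = 10.5228 m, so the well at 15.2 m is 4.6772 m downgradient of the peak.
√(4πDt) = 6.967 m, giving peak height M/(n_e·A·√(4πDt)) = 0.239/(0.24 × 5.66 × 6.967) = 0.02525 kg/m³.
(x−vt)²/(4Dt) = (4.6772)²/(4 × 0.0116 × 333) = 1.416; exp(−1.416) = 0.2427.
C = 0.02525 × 0.2427 = 0.00613 kg/m³.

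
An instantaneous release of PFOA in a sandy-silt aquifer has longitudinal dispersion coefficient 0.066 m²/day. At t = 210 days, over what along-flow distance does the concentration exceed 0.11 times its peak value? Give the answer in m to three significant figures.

The plume is Gaussian with σ = √(2Dt) = √(2 × 0.066 × 210) = 5.265 m.
C/C_peak = exp(−Δx²/(2σ²)) = 0.11 ⇒ Δx = σ·√(−2 ln 0.11) = 5.265 × 2.101 = 11.06 m.
Width = 2Δx = 22.1 m.

22.1 m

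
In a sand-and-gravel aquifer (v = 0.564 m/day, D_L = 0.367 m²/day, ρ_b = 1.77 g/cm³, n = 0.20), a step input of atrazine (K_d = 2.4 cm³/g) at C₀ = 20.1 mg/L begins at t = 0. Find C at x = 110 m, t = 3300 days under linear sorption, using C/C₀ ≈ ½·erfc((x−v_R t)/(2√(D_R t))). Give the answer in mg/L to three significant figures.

0.117 mg/L

Retardation factor R = 1 + ρ_b·K_d/n = 1 + 1.77 × 2.4/0.20 = 22.24.
Sorption retards both mechanisms: v_R = v/R = 0.02536 m/day, D_R = D/R = 0.01650 m²/day.
v_R·t = 0.02536 × 3300 = 83.688 m; 2√(D_R t) = 14.76 m; argument = (110 − 83.688)/14.76 = 1.783.
C = C₀ × ½·erfc(1.783) = 20.1 × 0.005842 = 0.117 mg/L.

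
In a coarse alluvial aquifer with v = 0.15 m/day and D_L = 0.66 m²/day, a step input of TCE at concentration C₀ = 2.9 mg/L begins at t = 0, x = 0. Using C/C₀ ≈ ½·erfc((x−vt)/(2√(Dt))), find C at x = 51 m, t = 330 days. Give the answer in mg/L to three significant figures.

1.37 mg/L

For a continuous step input, C/C₀ ≈ ½·erfc((x−vt)/(2√(Dt))).
vt = 0.15 × 330 = 49.5 m and 2√(Dt) = 2√(0.66 × 330) = 29.52 m.
Argument (x−vt)/(2√(Dt)) = (51 − 49.5)/29.52 = 0.05081; ½·erfc(0.05081) = 0.4714.
C = 2.9 × 0.4714 = 1.37 mg/L.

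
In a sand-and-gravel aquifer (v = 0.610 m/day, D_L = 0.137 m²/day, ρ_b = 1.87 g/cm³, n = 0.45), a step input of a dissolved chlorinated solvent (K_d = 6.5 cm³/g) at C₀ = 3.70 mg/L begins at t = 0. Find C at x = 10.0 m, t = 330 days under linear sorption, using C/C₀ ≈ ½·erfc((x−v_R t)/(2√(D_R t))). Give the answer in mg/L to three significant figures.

0.217 mg/L

Retardation factor R = 1 + ρ_b·K_d/n = 1 + 1.87 × 6.5/0.45 = 28.01.
Sorption retards both mechanisms: v_R = v/R = 0.02178 m/day, D_R = D/R = 0.004891 m²/day.
v_R·t = 0.02178 × 330 = 7.1874 m; 2√(D_R t) = 2.541 m; argument = (10.0 − 7.1874)/2.541 = 1.107.
C = C₀ × ½·erfc(1.107) = 3.70 × 0.05873 = 0.217 mg/L.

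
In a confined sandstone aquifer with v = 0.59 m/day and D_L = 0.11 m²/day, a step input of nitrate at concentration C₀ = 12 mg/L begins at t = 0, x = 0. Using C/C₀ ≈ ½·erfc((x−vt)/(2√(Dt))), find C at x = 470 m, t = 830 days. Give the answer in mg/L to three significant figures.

For a continuous step input, C/C₀ ≈ ½·erfc((x−vt)/(2√(Dt))).
vt = 0.59 × 830 = 489.7 m and 2√(Dt) = 2√(0.11 × 830) = 19.11 m.
Argument (x−vt)/(2√(Dt)) = (470 − 489.7)/19.11 = -1.031; ½·erfc(-1.031) = 0.9276.
C = 12 × 0.9276 = 11.1 mg/L.

11.1 mg/L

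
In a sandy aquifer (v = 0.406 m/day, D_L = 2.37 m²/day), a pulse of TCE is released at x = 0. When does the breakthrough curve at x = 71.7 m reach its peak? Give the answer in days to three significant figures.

For the 1D instantaneous-source solution, setting ∂C/∂t = 0 at fixed x gives v²t² + 2Dt − x² = 0, so t = (√(D² + v²x²) − D)/v².
√(D² + v²x²) = √(2.37² + 0.406² × 71.7²) = 29.21; v² = 0.164836.
t = (29.21 − 2.37)/0.164836 = 163 days (vs. the pure-advection estimate x/v = 177 d).

163 days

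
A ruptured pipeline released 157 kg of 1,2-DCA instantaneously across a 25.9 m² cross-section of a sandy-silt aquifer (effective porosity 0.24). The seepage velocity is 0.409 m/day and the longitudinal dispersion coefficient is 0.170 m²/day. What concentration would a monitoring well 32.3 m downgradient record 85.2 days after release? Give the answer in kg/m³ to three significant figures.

1.67 kg/m³

For an instantaneous plane source, C(x,t) = M/(n_e·A·√(4πDt)) · exp(−(x−vt)²/(4Dt)), with n_e·A the pore (flow) area.
Plume center vt = 0.409 × 85.2 = 34.8468 m, so the well at 32.3 m is 2.5468 m upgradient of the peak.
√(4πDt) = 13.49 m, giving peak height M/(n_e·A·√(4πDt)) = 157/(0.24 × 25.9 × 13.49) = 1.872 kg/m³.
(x−vt)²/(4Dt) = (-2.5468)²/(4 × 0.170 × 85.2) = 0.1120; exp(−0.1120) = 0.8940.
C = 1.872 × 0.8940 = 1.67 kg/m³.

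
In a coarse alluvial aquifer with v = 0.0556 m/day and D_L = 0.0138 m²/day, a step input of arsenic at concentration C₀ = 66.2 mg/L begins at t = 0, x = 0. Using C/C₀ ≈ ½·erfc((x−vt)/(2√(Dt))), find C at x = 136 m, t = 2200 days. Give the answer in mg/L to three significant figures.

For a continuous step input, C/C₀ ≈ ½·erfc((x−vt)/(2√(Dt))).
vt = 0.0556 × 2200 = 122.32 m and 2√(Dt) = 2√(0.0138 × 2200) = 11.02 m.
Argument (x−vt)/(2√(Dt)) = (136 − 122.32)/11.02 = 1.241; ½·erfc(1.241) = 0.03963.
C = 66.2 × 0.03963 = 2.62 mg/L.

2.62 mg/L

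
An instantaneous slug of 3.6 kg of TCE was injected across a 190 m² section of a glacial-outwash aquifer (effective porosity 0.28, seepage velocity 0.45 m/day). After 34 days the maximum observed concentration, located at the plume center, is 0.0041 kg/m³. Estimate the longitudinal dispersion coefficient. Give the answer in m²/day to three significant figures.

0.638 m²/day

At the plume center C_max = M/(n_e·A·√(4πDt)), so D = M²/(4πt·(n_e·A·C_max)²).
n_e·A·C_max = 0.28 × 190 × 0.0041 = 0.2181 kg/m.
D = 3.6²/(4π × 34 × 0.2181²) = 0.638 m²/day.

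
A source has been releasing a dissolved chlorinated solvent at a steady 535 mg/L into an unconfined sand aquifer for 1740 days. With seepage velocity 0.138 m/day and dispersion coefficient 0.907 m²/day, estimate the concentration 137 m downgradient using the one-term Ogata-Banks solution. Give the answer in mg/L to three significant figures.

For a continuous step input, C/C₀ ≈ ½·erfc((x−vt)/(2√(Dt))).
vt = 0.138 × 1740 = 240.12 m and 2√(Dt) = 2√(0.907 × 1740) = 79.45 m.
Argument (x−vt)/(2√(Dt)) = (137 − 240.12)/79.45 = -1.298; ½·erfc(-1.298) = 0.9668.
C = 535 × 0.9668 = 517 mg/L.

517 mg/L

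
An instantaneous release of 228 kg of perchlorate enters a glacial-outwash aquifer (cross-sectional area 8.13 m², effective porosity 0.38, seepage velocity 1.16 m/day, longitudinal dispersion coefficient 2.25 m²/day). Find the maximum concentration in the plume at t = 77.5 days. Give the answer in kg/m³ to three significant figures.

The peak of an instantaneous 1D plume sits at x = vt; there the Gaussian factor is 1 and C_max = M/(n_e·A·√(4πDt)), where n_e·A is the pore area the mass is dissolved in.
√(4πDt) = √(4π × 2.25 × 77.5) = 46.81 m, so C_max = 228/(0.38 × 8.13 × 46.81) = 1.58 kg/m³.

1.58 kg/m³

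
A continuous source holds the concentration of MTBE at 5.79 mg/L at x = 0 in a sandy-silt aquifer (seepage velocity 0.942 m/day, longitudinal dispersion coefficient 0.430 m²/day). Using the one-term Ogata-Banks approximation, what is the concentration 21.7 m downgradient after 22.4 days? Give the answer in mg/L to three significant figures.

For a continuous step input, C/C₀ ≈ ½·erfc((x−vt)/(2√(Dt))).
vt = 0.942 × 22.4 = 21.1008 m and 2√(Dt) = 2√(0.430 × 22.4) = 6.207 m.
Argument (x−vt)/(2√(Dt)) = (21.7 − 21.1008)/6.207 = 0.09654; ½·erfc(0.09654) = 0.4457.
C = 5.79 × 0.4457 = 2.58 mg/L.

2.58 mg/L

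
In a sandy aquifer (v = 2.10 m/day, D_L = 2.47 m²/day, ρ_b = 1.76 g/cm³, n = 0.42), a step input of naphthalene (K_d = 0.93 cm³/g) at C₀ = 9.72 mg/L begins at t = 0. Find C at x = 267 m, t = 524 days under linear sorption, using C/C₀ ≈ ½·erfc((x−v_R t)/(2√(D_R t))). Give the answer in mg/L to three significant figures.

Retardation factor R = 1 + ρ_b·K_d/n = 1 + 1.76 × 0.93/0.42 = 4.897.
Sorption retards both mechanisms: v_R = v/R = 0.4288 m/day, D_R = D/R = 0.5044 m²/day.
v_R·t = 0.4288 × 524 = 224.6912 m; 2√(D_R t) = 32.51 m; argument = (267 − 224.6912)/32.51 = 1.301.
C = C₀ × ½·erfc(1.301) = 9.72 × 0.03289 = 0.320 mg/L.

0.320 mg/L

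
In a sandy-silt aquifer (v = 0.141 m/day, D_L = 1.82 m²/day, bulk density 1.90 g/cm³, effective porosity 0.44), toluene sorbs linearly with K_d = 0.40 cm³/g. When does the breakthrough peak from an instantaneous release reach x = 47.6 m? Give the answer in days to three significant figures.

Retardation factor R = 1 + ρ_b·K_d/n = 1 + 1.90 × 0.40/0.44 = 2.727.
Sorption retards both mechanisms: v_R = v/R = 0.05171 m/day, D_R = D/R = 0.6674 m²/day.
Peak time from v_R²t² + 2D_R t − x² = 0: t = (√(D_R² + v_R²x²) − D_R)/v_R².
√(D_R² + v_R²x²) = √(0.6674² + 0.05171² × 47.6²) = 2.550; v_R² = 0.002674.
t = (2.550 − 0.6674)/0.002674 = 704 days.

704 days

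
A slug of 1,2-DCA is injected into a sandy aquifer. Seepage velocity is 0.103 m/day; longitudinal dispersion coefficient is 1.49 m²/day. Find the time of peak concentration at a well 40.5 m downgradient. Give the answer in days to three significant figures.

277 days

For the 1D instantaneous-source solution, setting ∂C/∂t = 0 at fixed x gives v²t² + 2Dt − x² = 0, so t = (√(D² + v²x²) − D)/v².
√(D² + v²x²) = √(1.49² + 0.103² × 40.5²) = 4.430; v² = 0.010609.
t = (4.430 − 1.49)/0.010609 = 277 days (vs. the pure-advection estimate x/v = 393 d).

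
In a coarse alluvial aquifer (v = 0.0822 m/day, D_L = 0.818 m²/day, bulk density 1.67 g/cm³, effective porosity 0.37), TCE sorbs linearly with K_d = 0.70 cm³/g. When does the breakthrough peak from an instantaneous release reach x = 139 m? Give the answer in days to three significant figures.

6550 days

Retardation factor R = 1 + ρ_b·K_d/n = 1 + 1.67 × 0.70/0.37 = 4.159.
Sorption retards both mechanisms: v_R = v/R = 0.01976 m/day, D_R = D/R = 0.1967 m²/day.
Peak time from v_R²t² + 2D_R t − x² = 0: t = (√(D_R² + v_R²x²) − D_R)/v_R².
√(D_R² + v_R²x²) = √(0.1967² + 0.01976² × 139²) = 2.754; v_R² = 0.0003905.
t = (2.754 − 0.1967)/0.0003905 = 6550 days.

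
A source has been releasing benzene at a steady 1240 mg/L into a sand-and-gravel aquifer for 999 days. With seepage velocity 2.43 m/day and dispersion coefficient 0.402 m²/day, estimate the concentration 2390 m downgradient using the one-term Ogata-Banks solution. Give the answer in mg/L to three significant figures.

1130 mg/L

For a continuous step input, C/C₀ ≈ ½·erfc((x−vt)/(2√(Dt))).
vt = 2.43 × 999 = 2427.57 m and 2√(Dt) = 2√(0.402 × 999) = 40.08 m.
Argument (x−vt)/(2√(Dt)) = (2390 − 2427.57)/40.08 = -0.9374; ½·erfc(-0.9374) = 0.9075.
C = 1240 × 0.9075 = 1130 mg/L.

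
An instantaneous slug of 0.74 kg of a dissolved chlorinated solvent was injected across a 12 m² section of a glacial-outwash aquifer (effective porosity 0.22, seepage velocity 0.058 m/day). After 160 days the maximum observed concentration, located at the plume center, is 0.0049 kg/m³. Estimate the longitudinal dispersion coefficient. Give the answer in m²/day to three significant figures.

1.63 m²/day

At the plume center C_max = M/(n_e·A·√(4πDt)), so D = M²/(4πt·(n_e·A·C_max)²).
n_e·A·C_max = 0.22 × 12 × 0.0049 = 0.01294 kg/m.
D = 0.74²/(4π × 160 × 0.01294²) = 1.63 m²/day.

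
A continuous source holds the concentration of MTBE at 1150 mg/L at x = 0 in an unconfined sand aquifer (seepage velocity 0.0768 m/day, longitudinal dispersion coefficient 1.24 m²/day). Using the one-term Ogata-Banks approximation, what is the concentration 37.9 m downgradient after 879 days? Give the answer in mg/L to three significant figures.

848 mg/L

For a continuous step input, C/C₀ ≈ ½·erfc((x−vt)/(2√(Dt))).
vt = 0.0768 × 879 = 67.5072 m and 2√(Dt) = 2√(1.24 × 879) = 66.03 m.
Argument (x−vt)/(2√(Dt)) = (37.9 − 67.5072)/66.03 = -0.4484; ½·erfc(-0.4484) = 0.7370.
C = 1150 × 0.7370 = 848 mg/L.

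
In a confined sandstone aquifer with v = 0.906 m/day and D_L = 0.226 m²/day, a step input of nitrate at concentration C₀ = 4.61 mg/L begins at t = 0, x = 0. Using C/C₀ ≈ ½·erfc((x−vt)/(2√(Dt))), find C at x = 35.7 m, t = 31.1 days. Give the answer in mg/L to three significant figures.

For a continuous step input, C/C₀ ≈ ½·erfc((x−vt)/(2√(Dt))).
vt = 0.906 × 31.1 = 28.1766 m and 2√(Dt) = 2√(0.226 × 31.1) = 5.302 m.
Argument (x−vt)/(2√(Dt)) = (35.7 − 28.1766)/5.302 = 1.419; ½·erfc(1.419) = 0.02239.
C = 4.61 × 0.02239 = 0.103 mg/L.

0.103 mg/L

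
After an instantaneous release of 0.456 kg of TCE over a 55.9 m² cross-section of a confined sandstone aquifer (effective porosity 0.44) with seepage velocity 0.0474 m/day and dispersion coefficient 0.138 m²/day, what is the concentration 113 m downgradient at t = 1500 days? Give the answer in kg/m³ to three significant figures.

4.36e-05 kg/m³

For an instantaneous plane source, C(x,t) = M/(n_e·A·√(4πDt)) · exp(−(x−vt)²/(4Dt)), with n_e·A the pore (flow) area.
Plume center vt = 0.0474 × 1500 = 71.1 m, so the well at 113 m is 41.9 m downgradient of the peak.
√(4πDt) = 51.00 m, giving peak height M/(n_e·A·√(4πDt)) = 0.456/(0.44 × 55.9 × 51.00) = 0.0003635 kg/m³.
(x−vt)²/(4Dt) = (41.9)²/(4 × 0.138 × 1500) = 2.120; exp(−2.120) = 0.1200.
C = 0.0003635 × 0.1200 = 4.36e-05 kg/m³.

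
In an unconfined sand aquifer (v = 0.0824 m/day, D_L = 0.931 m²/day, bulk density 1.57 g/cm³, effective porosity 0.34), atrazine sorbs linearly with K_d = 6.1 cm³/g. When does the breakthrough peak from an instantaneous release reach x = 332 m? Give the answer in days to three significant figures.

114000 days

Retardation factor R = 1 + ρ_b·K_d/n = 1 + 1.57 × 6.1/0.34 = 29.17.
Sorption retards both mechanisms: v_R = v/R = 0.002825 m/day, D_R = D/R = 0.03192 m²/day.
Peak time from v_R²t² + 2D_R t − x² = 0: t = (√(D_R² + v_R²x²) − D_R)/v_R².
√(D_R² + v_R²x²) = √(0.03192² + 0.002825² × 332²) = 0.9384; v_R² = 7.981e-06.
t = (0.9384 − 0.03192)/7.981e-06 = 114000 days.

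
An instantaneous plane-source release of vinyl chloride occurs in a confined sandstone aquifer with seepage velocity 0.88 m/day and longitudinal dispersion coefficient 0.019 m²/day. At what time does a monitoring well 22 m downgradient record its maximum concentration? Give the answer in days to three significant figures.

25.0 days

For the 1D instantaneous-source solution, setting ∂C/∂t = 0 at fixed x gives v²t² + 2Dt − x² = 0, so t = (√(D² + v²x²) − D)/v².
√(D² + v²x²) = √(0.019² + 0.88² × 22²) = 19.36; v² = 0.7744.
t = (19.36 − 0.019)/0.7744 = 25.0 days (vs. the pure-advection estimate x/v = 25.0 d).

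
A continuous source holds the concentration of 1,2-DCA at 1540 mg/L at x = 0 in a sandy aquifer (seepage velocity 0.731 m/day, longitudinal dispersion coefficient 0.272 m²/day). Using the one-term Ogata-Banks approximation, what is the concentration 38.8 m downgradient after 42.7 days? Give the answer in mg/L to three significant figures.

For a continuous step input, C/C₀ ≈ ½·erfc((x−vt)/(2√(Dt))).
vt = 0.731 × 42.7 = 31.2137 m and 2√(Dt) = 2√(0.272 × 42.7) = 6.816 m.
Argument (x−vt)/(2√(Dt)) = (38.8 − 31.2137)/6.816 = 1.113; ½·erfc(1.113) = 0.05774.
C = 1540 × 0.05774 = 88.9 mg/L.

88.9 mg/L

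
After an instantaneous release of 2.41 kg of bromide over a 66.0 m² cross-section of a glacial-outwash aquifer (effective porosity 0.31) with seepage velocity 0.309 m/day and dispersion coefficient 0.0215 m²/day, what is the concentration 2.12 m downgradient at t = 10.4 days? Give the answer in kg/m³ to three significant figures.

0.0185 kg/m³

For an instantaneous plane source, C(x,t) = M/(n_e·A·√(4πDt)) · exp(−(x−vt)²/(4Dt)), with n_e·A the pore (flow) area.
Plume center vt = 0.309 × 10.4 = 3.2136 m, so the well at 2.12 m is 1.0936 m upgradient of the peak.
√(4πDt) = 1.676 m, giving peak height M/(n_e·A·√(4πDt)) = 2.41/(0.31 × 66.0 × 1.676) = 0.07028 kg/m³.
(x−vt)²/(4Dt) = (-1.0936)²/(4 × 0.0215 × 10.4) = 1.337; exp(−1.337) = 0.2626.
C = 0.07028 × 0.2626 = 0.0185 kg/m³.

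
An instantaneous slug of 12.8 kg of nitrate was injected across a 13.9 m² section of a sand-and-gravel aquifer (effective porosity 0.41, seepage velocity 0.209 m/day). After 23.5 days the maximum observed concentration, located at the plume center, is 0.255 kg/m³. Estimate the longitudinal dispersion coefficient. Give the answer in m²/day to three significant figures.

At the plume center C_max = M/(n_e·A·√(4πDt)), so D = M²/(4πt·(n_e·A·C_max)²).
n_e·A·C_max = 0.41 × 13.9 × 0.255 = 1.453 kg/m.
D = 12.8²/(4π × 23.5 × 1.453²) = 0.263 m²/day.

0.263 m²/day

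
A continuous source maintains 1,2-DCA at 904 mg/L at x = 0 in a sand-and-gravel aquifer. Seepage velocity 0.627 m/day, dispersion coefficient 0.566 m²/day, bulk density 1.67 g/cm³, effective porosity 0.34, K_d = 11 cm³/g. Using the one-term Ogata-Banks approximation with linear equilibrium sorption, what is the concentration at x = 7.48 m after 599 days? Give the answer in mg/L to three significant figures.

Retardation factor R = 1 + ρ_b·K_d/n = 1 + 1.67 × 11/0.34 = 55.03.
Sorption retards both mechanisms: v_R = v/R = 0.01139 m/day, D_R = D/R = 0.01029 m²/day.
v_R·t = 0.01139 × 599 = 6.82261 m; 2√(D_R t) = 4.965 m; argument = (7.48 − 6.82261)/4.965 = 0.1324.
C = C₀ × ½·erfc(0.1324) = 904 × 0.4257 = 385 mg/L.

385 mg/L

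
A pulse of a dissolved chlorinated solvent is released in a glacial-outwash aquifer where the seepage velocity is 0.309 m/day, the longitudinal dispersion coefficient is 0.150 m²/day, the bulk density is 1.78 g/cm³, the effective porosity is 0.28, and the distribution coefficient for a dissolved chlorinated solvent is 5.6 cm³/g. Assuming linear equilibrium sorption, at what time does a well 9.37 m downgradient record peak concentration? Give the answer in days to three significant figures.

1050 days

Retardation factor R = 1 + ρ_b·K_d/n = 1 + 1.78 × 5.6/0.28 = 36.60.
Sorption retards both mechanisms: v_R = v/R = 0.008443 m/day, D_R = D/R = 0.004098 m²/day.
Peak time from v_R²t² + 2D_R t − x² = 0: t = (√(D_R² + v_R²x²) − D_R)/v_R².
√(D_R² + v_R²x²) = √(0.004098² + 0.008443² × 9.37²) = 0.07922; v_R² = 7.128e-05.
t = (0.07922 − 0.004098)/7.128e-05 = 1050 days.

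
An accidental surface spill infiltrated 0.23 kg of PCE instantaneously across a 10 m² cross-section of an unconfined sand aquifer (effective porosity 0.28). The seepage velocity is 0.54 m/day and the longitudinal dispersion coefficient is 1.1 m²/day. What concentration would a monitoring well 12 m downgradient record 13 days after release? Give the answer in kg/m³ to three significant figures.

0.00397 kg/m³

For an instantaneous plane source, C(x,t) = M/(n_e·A·√(4πDt)) · exp(−(x−vt)²/(4Dt)), with n_e·A the pore (flow) area.
Plume center vt = 0.54 × 13 = 7.02 m, so the well at 12 m is 4.98 m downgradient of the peak.
√(4πDt) = 13.41 m, giving peak height M/(n_e·A·√(4πDt)) = 0.23/(0.28 × 10 × 13.41) = 0.006125 kg/m³.
(x−vt)²/(4Dt) = (4.98)²/(4 × 1.1 × 13) = 0.4336; exp(−0.4336) = 0.6482.
C = 0.006125 × 0.6482 = 0.00397 kg/m³.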